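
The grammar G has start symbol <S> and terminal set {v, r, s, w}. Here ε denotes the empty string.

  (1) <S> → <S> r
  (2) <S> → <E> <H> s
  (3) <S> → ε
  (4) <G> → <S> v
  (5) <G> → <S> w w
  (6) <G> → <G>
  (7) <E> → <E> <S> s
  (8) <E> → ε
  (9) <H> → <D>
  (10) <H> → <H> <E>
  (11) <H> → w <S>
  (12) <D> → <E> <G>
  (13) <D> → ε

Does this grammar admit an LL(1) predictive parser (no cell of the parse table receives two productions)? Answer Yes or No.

FIRST(<S>) = {ε, r, s, v, w}
FIRST(<G>) = {r, s, v, w}
FIRST(<E>) = {ε, r, s, v, w}
FIRST(<H>) = {ε, r, s, v, w}
FIRST(<D>) = {ε, r, s, v, w}
FOLLOW(<S>) = {$, r, s, v, w}
FOLLOW(<G>) = {r, s, v, w}
FOLLOW(<E>) = {r, s, v, w}
FOLLOW(<H>) = {r, s, v, w}
FOLLOW(<D>) = {r, s, v, w}
Cell M[<D>, r] receives both <D> → <E> <G> and <D> → ε — the grammar is not LL(1).

No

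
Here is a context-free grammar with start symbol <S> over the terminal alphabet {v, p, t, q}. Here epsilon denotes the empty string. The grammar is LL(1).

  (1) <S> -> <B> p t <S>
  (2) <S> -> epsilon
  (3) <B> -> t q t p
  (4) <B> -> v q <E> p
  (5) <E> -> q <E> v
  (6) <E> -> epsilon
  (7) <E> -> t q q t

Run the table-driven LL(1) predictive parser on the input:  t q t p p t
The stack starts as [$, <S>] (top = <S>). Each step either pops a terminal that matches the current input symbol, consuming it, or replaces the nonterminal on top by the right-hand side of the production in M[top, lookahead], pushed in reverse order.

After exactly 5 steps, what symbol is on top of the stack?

     Stack              Input          Action
  1  $ <S>              t q t p p t $  expand <S> -> <B> p t <S>
  2  $ <S> t p <B>      t q t p p t $  expand <B> -> t q t p
  3  $ <S> t p p t q t  t q t p p t $  match t
  4  $ <S> t p p t q    q t p p t $    match q
  5  $ <S> t p p t      t p p t $      match t
Stack after step 5: $ <S> t p p (top = p).

p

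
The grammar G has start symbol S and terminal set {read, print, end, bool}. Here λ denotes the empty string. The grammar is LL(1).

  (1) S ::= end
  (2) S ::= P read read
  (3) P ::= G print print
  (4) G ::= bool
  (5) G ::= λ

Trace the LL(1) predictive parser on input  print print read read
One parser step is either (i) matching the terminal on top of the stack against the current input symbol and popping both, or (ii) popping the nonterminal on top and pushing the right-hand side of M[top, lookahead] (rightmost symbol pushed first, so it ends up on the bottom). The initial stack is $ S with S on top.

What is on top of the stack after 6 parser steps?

     Stack                      Input                    Action
  1  $ S                        print print read read $  expand S ::= P read read
  2  $ read read P              print print read read $  expand P ::= G print print
  3  $ read read print print G  print print read read $  expand G ::= λ
  4  $ read read print print    print print read read $  match print
  5  $ read read print          print read read $        match print
  6  $ read read                read read $              match read
Stack after step 6: $ read (top = read).

read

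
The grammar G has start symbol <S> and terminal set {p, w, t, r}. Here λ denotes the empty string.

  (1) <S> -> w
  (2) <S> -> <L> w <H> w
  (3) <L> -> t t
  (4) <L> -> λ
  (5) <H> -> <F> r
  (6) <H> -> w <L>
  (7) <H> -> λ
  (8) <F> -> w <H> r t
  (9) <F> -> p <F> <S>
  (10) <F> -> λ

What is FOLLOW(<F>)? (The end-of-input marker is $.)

FIRST(<L>): from <L>->t t we get {t}; from <L>->λ we get {λ}. So FIRST(<L>) = {λ, t}.
FIRST(<F>): from <F>->w <H> r t we get {w}; from <F>->p <F> <S> we get {p}; from <F>->λ we get {λ}. So FIRST(<F>) = {λ, p, w}.
FIRST(<S>): from <S>->w we get {w}; from <S>-><L> w <H> w we get {t, w}. So FIRST(<S>) = {t, w}.
FIRST(<H>): from <H>-><F> r we get {p, r, w}; from <H>->w <L> we get {w}; from <H>->λ we get {λ}. So FIRST(<H>) = {λ, p, r, w}.
FOLLOW(<S>) includes $ since <S> is the start symbol.
FOLLOW(<H>): in <S>-><L> w <H> w, <H> is followed by w with FIRST {w}; in <F>->w <H> r t, <H> is followed by r t with FIRST {r}. Thus FOLLOW(<H>) = {r, w}.
FOLLOW(<L>): in <S>-><L> w <H> w, <L> is followed by w <H> w with FIRST {w}; in <H>->w <L>, the suffix after <L> is empty, so FOLLOW(<L>) ⊇ FOLLOW(<H>) = {r, w}. Thus FOLLOW(<L>) = {r, w}.
FOLLOW(<F>): in <H>-><F> r, <F> is followed by r with FIRST {r}; in <F>->p <F> <S>, <F> is followed by <S> with FIRST {t, w}. Thus FOLLOW(<F>) = {r, t, w}.
FOLLOW(<S>): in <F>->p <F> <S>, the suffix after <S> is empty, so FOLLOW(<S>) ⊇ FOLLOW(<F>) = {r, t, w}. Thus FOLLOW(<S>) = {$, r, t, w}.

{r, t, w}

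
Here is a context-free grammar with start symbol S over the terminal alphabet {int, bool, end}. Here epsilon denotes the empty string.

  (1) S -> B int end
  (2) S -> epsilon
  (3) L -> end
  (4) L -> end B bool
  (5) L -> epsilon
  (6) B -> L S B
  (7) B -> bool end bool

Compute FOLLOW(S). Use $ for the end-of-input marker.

{$, bool, end}

FIRST(L) = {epsilon, end}
FIRST(S) = {epsilon, bool, end}  (via B int end)
FIRST(B) = {bool, end}  (via L S B)
FOLLOW(S) includes $ since S is the start symbol.
FOLLOW(S): in B->L S B, S is followed by B with FIRST {bool, end}. Thus FOLLOW(S) = {$, bool, end}.
FOLLOW(L): in B->L S B, L is followed by S B with FIRST {bool, end}. Thus FOLLOW(L) = {bool, end}.
FOLLOW(B): in S->B int end, B is followed by int end with FIRST {int}; in L->end B bool, B is followed by bool with FIRST {bool}; in B->L S B, the suffix after B is empty (adds nothing new). Thus FOLLOW(B) = {bool, int}.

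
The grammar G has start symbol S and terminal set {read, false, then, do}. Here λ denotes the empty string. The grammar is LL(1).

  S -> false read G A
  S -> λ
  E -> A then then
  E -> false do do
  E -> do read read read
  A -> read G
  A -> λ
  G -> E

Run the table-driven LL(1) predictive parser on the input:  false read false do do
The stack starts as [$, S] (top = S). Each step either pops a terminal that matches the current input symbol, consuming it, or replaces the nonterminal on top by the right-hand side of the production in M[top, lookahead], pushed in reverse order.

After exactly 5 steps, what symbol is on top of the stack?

     Stack             Input                     Action
  1  $ S               false read false do do $  expand S -> false read G A
  2  $ A G read false  false read false do do $  match false
  3  $ A G read        read false do do $        match read
  4  $ A G             false do do $             expand G -> E
  5  $ A E             false do do $             expand E -> false do do
Stack after step 5: $ A do do false (top = false).

false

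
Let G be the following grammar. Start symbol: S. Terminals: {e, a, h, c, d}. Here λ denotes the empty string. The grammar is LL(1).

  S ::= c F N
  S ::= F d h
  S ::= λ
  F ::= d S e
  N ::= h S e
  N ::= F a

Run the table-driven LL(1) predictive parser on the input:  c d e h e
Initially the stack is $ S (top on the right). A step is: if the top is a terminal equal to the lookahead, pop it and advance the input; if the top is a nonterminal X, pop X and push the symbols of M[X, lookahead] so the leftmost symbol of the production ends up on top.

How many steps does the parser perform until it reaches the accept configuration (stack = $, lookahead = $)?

step 1: stack=$ S  input=c d e h e $  — expand S ::= c F N
step 2: stack=$ N F c  input=c d e h e $  — match c
step 3: stack=$ N F  input=d e h e $  — expand F ::= d S e
step 4: stack=$ N e S d  input=d e h e $  — match d
step 5: stack=$ N e S  input=e h e $  — expand S ::= λ
step 6: stack=$ N e  input=e h e $  — match e
step 7: stack=$ N  input=h e $  — expand N ::= h S e
step 8: stack=$ e S h  input=h e $  — match h
step 9: stack=$ e S  input=e $  — expand S ::= λ
step 10: stack=$ e  input=e $  — match e
Accept reached after 10 steps.

10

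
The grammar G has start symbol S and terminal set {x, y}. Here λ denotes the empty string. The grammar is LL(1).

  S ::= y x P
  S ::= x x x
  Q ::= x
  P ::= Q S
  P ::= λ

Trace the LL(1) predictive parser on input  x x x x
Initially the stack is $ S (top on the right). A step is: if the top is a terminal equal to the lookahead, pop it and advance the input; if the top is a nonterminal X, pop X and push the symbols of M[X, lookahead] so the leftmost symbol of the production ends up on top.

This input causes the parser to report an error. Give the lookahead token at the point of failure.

x

     Stack    Input      Action
  1  $ S      x x x x $  expand S ::= x x x
  2  $ x x x  x x x x $  match x
  3  $ x x    x x x $    match x
  4  $ x      x x $      match x
  5  $        x $        error: stack empty but input remains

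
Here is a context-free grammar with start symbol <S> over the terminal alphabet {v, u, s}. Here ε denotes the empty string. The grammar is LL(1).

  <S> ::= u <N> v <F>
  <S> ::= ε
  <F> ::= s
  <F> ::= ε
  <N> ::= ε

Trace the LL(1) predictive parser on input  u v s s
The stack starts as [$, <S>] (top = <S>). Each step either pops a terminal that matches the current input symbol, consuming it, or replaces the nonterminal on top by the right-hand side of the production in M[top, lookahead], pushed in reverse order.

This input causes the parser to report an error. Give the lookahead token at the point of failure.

step 1: stack=$ <S>  input=u v s s $  — expand <S> ::= u <N> v <F>
step 2: stack=$ <F> v <N> u  input=u v s s $  — match u
step 3: stack=$ <F> v <N>  input=v s s $  — expand <N> ::= ε
step 4: stack=$ <F> v  input=v s s $  — match v
step 5: stack=$ <F>  input=s s $  — expand <F> ::= s
step 6: stack=$ s  input=s s $  — match s
step 7: stack=$  input=s $  — error: stack empty but input remains

s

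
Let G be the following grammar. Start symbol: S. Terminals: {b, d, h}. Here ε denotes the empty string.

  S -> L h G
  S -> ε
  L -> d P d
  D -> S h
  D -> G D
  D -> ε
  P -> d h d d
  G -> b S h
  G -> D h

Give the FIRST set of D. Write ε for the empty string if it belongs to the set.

{ε, b, d, h}

FIRST(L) = {d}
FIRST(P) = {d}
FIRST(S) = {ε, d}  (via L h G)
FIRST(D) = {ε, b, d, h}  (via S h, G D)
FIRST(G) = {b, d, h}  (via D h)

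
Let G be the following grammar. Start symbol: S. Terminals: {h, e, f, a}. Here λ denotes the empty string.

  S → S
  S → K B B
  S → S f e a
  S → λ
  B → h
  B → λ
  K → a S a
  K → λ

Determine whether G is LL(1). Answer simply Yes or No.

FIRST(S) = {λ, a, f, h}
FIRST(B) = {λ, h}
FIRST(K) = {λ, a}
FOLLOW(S) = {$, a, f}
FOLLOW(B) = {$, a, f, h}
FOLLOW(K) = {$, a, f, h}
Cell M[B, h] receives both B → h and B → λ — the grammar is not LL(1).

No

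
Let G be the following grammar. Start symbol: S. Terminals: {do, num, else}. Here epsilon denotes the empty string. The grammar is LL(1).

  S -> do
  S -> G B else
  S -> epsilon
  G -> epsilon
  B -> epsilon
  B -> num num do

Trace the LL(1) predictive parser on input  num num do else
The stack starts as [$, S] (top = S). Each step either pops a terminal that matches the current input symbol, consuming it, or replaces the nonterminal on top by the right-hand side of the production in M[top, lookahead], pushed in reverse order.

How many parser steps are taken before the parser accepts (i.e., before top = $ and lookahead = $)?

7

     Stack              Input              Action
  1  $ S                num num do else $  expand S -> G B else
  2  $ else B G         num num do else $  expand G -> epsilon
  3  $ else B           num num do else $  expand B -> num num do
  4  $ else do num num  num num do else $  match num
  5  $ else do num      num do else $      match num
  6  $ else do          do else $          match do
  7  $ else             else $             match else
Accept reached after 7 steps.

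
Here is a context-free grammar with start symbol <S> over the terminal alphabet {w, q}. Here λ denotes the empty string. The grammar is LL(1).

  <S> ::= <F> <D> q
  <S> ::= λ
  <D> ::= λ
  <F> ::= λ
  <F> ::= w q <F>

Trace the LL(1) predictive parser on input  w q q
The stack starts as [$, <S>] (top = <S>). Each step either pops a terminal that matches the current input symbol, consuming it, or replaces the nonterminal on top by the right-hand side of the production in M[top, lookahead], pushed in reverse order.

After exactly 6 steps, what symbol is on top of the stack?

q

     Stack            Input    Action
  1  $ <S>            w q q $  expand <S> ::= <F> <D> q
  2  $ q <D> <F>      w q q $  expand <F> ::= w q <F>
  3  $ q <D> <F> q w  w q q $  match w
  4  $ q <D> <F> q    q q $    match q
  5  $ q <D> <F>      q $      expand <F> ::= λ
  6  $ q <D>          q $      expand <D> ::= λ
Stack after step 6: $ q (top = q).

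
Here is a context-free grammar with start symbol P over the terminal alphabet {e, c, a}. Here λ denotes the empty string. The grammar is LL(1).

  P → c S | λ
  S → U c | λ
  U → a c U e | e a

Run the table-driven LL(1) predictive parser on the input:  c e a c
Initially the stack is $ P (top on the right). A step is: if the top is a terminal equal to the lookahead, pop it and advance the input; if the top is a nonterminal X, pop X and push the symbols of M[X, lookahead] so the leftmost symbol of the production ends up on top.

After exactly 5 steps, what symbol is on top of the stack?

a

     Stack    Input      Action
  1  $ P      c e a c $  expand P → c S
  2  $ S c    c e a c $  match c
  3  $ S      e a c $    expand S → U c
  4  $ c U    e a c $    expand U → e a
  5  $ c a e  e a c $    match e
Stack after step 5: $ c a (top = a).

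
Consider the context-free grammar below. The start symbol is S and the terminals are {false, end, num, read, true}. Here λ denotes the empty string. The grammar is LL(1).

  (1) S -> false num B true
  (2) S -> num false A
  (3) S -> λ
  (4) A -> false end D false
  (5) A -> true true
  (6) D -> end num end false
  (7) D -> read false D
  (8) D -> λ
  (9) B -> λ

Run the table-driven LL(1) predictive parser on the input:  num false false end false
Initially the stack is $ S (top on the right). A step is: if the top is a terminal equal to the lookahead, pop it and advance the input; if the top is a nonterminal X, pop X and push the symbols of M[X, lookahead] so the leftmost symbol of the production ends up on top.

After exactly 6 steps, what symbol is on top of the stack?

D

step 1: stack=$ S  input=num false false end false $  — expand S -> num false A
step 2: stack=$ A false num  input=num false false end false $  — match num
step 3: stack=$ A false  input=false false end false $  — match false
step 4: stack=$ A  input=false end false $  — expand A -> false end D false
step 5: stack=$ false D end false  input=false end false $  — match false
step 6: stack=$ false D end  input=end false $  — match end
Stack after step 6: $ false D (top = D).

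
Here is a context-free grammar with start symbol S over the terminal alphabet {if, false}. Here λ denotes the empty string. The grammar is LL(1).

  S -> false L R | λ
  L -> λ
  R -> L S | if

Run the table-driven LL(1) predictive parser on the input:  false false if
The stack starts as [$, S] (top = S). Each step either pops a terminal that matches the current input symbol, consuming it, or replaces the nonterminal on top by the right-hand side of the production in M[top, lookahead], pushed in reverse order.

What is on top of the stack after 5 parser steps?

     Stack        Input             Action
  1  $ S          false false if $  expand S -> false L R
  2  $ R L false  false false if $  match false
  3  $ R L        false if $        expand L -> λ
  4  $ R          false if $        expand R -> L S
  5  $ S L        false if $        expand L -> λ
Stack after step 5: $ S (top = S).

S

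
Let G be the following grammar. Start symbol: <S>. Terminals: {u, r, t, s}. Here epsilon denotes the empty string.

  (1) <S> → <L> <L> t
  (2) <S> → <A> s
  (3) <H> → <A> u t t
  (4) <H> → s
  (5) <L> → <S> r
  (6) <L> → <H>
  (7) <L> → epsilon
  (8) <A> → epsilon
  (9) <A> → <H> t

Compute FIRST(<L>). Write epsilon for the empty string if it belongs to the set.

{epsilon, s, t, u}

FIRST(<S>) = {s, t, u}  (via <L> <L> t, <A> s)
FIRST(<H>) = {s, u}  (via <A> u t t)
FIRST(<L>) = {epsilon, s, t, u}  (via <S> r, <H>)
FIRST(<A>) = {epsilon, s, u}  (via <H> t)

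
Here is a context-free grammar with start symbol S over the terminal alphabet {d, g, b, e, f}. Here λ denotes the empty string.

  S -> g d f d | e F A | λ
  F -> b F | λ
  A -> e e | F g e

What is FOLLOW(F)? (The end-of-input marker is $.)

FIRST(S) = {λ, e, g}
FIRST(F) = {λ, b}
FIRST(A) = {b, e, g}  (via F g e)
FOLLOW(S) includes $ since S is the start symbol.
FOLLOW(S): S appears on no right-hand side. Thus FOLLOW(S) = {$}.
FOLLOW(F): in S->e F A, F is followed by A with FIRST {b, e, g}; in F->b F, the suffix after F is empty (adds nothing new); in A->F g e, F is followed by g e with FIRST {g}. Thus FOLLOW(F) = {b, e, g}.
FOLLOW(A): in S->e F A, the suffix after A is empty, so FOLLOW(A) ⊇ FOLLOW(S) = {$}. Thus FOLLOW(A) = {$}.

{b, e, g}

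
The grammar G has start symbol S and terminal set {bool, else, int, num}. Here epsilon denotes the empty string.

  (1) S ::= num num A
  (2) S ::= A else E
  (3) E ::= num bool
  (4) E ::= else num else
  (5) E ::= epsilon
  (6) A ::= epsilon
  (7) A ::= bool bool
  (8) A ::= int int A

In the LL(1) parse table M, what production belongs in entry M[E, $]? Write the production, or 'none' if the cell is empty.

FIRST(E) = {epsilon, else, num}
FIRST(A) = {epsilon, bool, int}
FIRST(S) = {bool, else, int, num}  (via A else E)
FOLLOW(S) includes $ since S is the start symbol.
FOLLOW(S): S appears on no right-hand side. Thus FOLLOW(S) = {$}.
FOLLOW(E): in S::=A else E, the suffix after E is empty, so FOLLOW(E) ⊇ FOLLOW(S) = {$}. Thus FOLLOW(E) = {$}.
For E ::= num bool: FIRST(num bool) = {num}, so it goes in M[E, t] for t ∈ {num}.
For E ::= else num else: FIRST(else num else) = {else}, so it goes in M[E, t] for t ∈ {else}.
For E ::= epsilon: FIRST(epsilon) = {epsilon}, so it goes in M[E, t] for t ∈ {}; since epsilon ∈ FIRST, also for every t ∈ FOLLOW(E) = {$}.

E ::= epsilon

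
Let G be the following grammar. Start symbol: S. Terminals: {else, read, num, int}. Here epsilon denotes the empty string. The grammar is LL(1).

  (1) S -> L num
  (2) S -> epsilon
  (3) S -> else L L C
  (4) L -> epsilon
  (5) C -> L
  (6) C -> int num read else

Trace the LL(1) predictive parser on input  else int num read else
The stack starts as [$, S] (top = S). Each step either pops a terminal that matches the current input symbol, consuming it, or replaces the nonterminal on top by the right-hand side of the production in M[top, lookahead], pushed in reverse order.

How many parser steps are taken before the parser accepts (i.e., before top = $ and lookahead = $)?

step 1: stack=$ S  input=else int num read else $  — expand S -> else L L C
step 2: stack=$ C L L else  input=else int num read else $  — match else
step 3: stack=$ C L L  input=int num read else $  — expand L -> epsilon
step 4: stack=$ C L  input=int num read else $  — expand L -> epsilon
step 5: stack=$ C  input=int num read else $  — expand C -> int num read else
step 6: stack=$ else read num int  input=int num read else $  — match int
step 7: stack=$ else read num  input=num read else $  — match num
step 8: stack=$ else read  input=read else $  — match read
step 9: stack=$ else  input=else $  — match else
Accept reached after 9 steps.

9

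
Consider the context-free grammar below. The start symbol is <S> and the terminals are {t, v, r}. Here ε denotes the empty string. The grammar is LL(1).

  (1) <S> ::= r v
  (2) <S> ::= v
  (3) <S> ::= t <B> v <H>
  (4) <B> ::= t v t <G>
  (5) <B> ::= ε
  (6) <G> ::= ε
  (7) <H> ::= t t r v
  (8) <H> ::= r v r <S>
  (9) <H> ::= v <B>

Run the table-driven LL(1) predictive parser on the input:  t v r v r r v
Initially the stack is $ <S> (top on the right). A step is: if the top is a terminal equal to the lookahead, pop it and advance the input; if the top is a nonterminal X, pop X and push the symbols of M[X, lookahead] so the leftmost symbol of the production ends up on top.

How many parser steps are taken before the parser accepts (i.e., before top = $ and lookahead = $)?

step 1: stack=$ <S>  input=t v r v r r v $  — expand <S> ::= t <B> v <H>
step 2: stack=$ <H> v <B> t  input=t v r v r r v $  — match t
step 3: stack=$ <H> v <B>  input=v r v r r v $  — expand <B> ::= ε
step 4: stack=$ <H> v  input=v r v r r v $  — match v
step 5: stack=$ <H>  input=r v r r v $  — expand <H> ::= r v r <S>
step 6: stack=$ <S> r v r  input=r v r r v $  — match r
step 7: stack=$ <S> r v  input=v r r v $  — match v
step 8: stack=$ <S> r  input=r r v $  — match r
step 9: stack=$ <S>  input=r v $  — expand <S> ::= r v
step 10: stack=$ v r  input=r v $  — match r
step 11: stack=$ v  input=v $  — match v
Accept reached after 11 steps.

11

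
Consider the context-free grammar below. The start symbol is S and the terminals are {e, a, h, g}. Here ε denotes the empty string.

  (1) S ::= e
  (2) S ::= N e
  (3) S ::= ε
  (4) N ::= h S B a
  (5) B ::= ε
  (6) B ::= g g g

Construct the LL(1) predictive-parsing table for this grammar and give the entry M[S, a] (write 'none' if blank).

S ::= ε

FIRST(N): from N::=h S B a we get {h}. So FIRST(N) = {h}.
FIRST(B): from B::=ε we get {ε}; from B::=g g g we get {g}. So FIRST(B) = {ε, g}.
FIRST(S): from S::=e we get {e}; from S::=N e we get {h}; from S::=ε we get {ε}. So FIRST(S) = {ε, e, h}.
FOLLOW(S) includes $ since S is the start symbol.
FOLLOW(S): in N::=h S B a, S is followed by B a with FIRST {a, g}. Thus FOLLOW(S) = {$, a, g}.
For S ::= e: FIRST(e) = {e}, so it goes in M[S, t] for t ∈ {e}.
For S ::= N e: FIRST(N e) = {h}, so it goes in M[S, t] for t ∈ {h}.
For S ::= ε: FIRST(ε) = {ε}, so it goes in M[S, t] for t ∈ {}; since ε ∈ FIRST, also for every t ∈ FOLLOW(S) = {$, a, g}.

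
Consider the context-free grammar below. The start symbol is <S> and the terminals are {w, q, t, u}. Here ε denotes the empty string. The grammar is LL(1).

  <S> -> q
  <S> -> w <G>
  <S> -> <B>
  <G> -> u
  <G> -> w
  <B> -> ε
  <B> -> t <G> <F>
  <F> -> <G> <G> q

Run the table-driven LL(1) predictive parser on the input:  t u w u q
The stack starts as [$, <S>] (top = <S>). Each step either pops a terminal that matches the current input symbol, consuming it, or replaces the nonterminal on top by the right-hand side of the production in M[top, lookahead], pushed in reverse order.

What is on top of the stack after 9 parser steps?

step 1: stack=$ <S>  input=t u w u q $  — expand <S> -> <B>
step 2: stack=$ <B>  input=t u w u q $  — expand <B> -> t <G> <F>
step 3: stack=$ <F> <G> t  input=t u w u q $  — match t
step 4: stack=$ <F> <G>  input=u w u q $  — expand <G> -> u
step 5: stack=$ <F> u  input=u w u q $  — match u
step 6: stack=$ <F>  input=w u q $  — expand <F> -> <G> <G> q
step 7: stack=$ q <G> <G>  input=w u q $  — expand <G> -> w
step 8: stack=$ q <G> w  input=w u q $  — match w
step 9: stack=$ q <G>  input=u q $  — expand <G> -> u
Stack after step 9: $ q u (top = u).

u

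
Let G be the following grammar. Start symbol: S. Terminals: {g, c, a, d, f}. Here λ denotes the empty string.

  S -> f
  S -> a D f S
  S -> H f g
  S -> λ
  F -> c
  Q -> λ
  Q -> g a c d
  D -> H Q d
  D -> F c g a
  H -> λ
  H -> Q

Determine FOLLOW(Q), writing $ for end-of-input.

{d, f, g}

FIRST(F) = {c}
FIRST(Q) = {λ, g}
FIRST(H) = {λ, g}  (via Q)
FIRST(S) = {λ, a, f, g}  (via H f g)
FIRST(D) = {c, d, g}  (via H Q d, F c g a)
FOLLOW(S) includes $ since S is the start symbol.
FOLLOW(S): in S->a D f S, the suffix after S is empty (adds nothing new). Thus FOLLOW(S) = {$}.
FOLLOW(F): in D->F c g a, F is followed by c g a with FIRST {c}. Thus FOLLOW(F) = {c}.
FOLLOW(D): in S->a D f S, D is followed by f S with FIRST {f}. Thus FOLLOW(D) = {f}.
FOLLOW(H): in S->H f g, H is followed by f g with FIRST {f}; in D->H Q d, H is followed by Q d with FIRST {d, g}. Thus FOLLOW(H) = {d, f, g}.
FOLLOW(Q): in D->H Q d, Q is followed by d with FIRST {d}; in H->Q, the suffix after Q is empty, so FOLLOW(Q) ⊇ FOLLOW(H) = {d, f, g}. Thus FOLLOW(Q) = {d, f, g}.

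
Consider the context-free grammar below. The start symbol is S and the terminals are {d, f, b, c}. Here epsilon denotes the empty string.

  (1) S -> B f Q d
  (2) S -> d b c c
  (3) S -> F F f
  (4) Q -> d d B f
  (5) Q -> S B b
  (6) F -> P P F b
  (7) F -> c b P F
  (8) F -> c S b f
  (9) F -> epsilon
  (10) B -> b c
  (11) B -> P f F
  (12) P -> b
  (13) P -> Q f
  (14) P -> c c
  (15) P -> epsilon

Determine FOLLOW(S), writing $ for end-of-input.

{$, b, c, d, f}

FIRST(S): from S->B f Q d we get {b, c, d, f}; from S->d b c c we get {d}; from S->F F f we get {b, c, d, f}. So FIRST(S) = {b, c, d, f}.
FIRST(Q): from Q->d d B f we get {d}; from Q->S B b we get {b, c, d, f}. So FIRST(Q) = {b, c, d, f}.
FIRST(P): from P->b we get {b}; from P->Q f we get {b, c, d, f}; from P->c c we get {c}; from P->epsilon we get {epsilon}. So FIRST(P) = {epsilon, b, c, d, f}.
FIRST(F): from F->P P F b we get {b, c, d, f}; from F->c b P F we get {c}; from F->c S b f we get {c}; from F->epsilon we get {epsilon}. So FIRST(F) = {epsilon, b, c, d, f}.
FIRST(B): from B->b c we get {b}; from B->P f F we get {b, c, d, f}. So FIRST(B) = {b, c, d, f}.
FOLLOW(S) includes $ since S is the start symbol.
FOLLOW(S): in Q->S B b, S is followed by B b with FIRST {b, c, d, f}; in F->c S b f, S is followed by b f with FIRST {b}. Thus FOLLOW(S) = {$, b, c, d, f}.
FOLLOW(Q): in S->B f Q d, Q is followed by d with FIRST {d}; in P->Q f, Q is followed by f with FIRST {f}. Thus FOLLOW(Q) = {d, f}.
FOLLOW(B): in S->B f Q d, B is followed by f Q d with FIRST {f}; in Q->d d B f, B is followed by f with FIRST {f}; in Q->S B b, B is followed by b with FIRST {b}. Thus FOLLOW(B) = {b, f}.
FOLLOW(F): in S->F F f (occurrence 1), F is followed by F f with FIRST {b, c, d, f}; in S->F F f (occurrence 2), F is followed by f with FIRST {f}; in F->P P F b, F is followed by b with FIRST {b}; in F->c b P F, the suffix after F is empty (adds nothing new); in B->P f F, the suffix after F is empty, so FOLLOW(F) ⊇ FOLLOW(B) = {b, f}. Thus FOLLOW(F) = {b, c, d, f}.
FOLLOW(P): in F->P P F b (occurrence 1), P is followed by P F b with FIRST {b, c, d, f}; in F->P P F b (occurrence 2), P is followed by F b with FIRST {b, c, d, f}; in F->c b P F, P is followed by F with FIRST {epsilon, b, c, d, f}; in F->c b P F, the suffix after P is nullable, so FOLLOW(P) ⊇ FOLLOW(F) = {b, c, d, f}; in B->P f F, P is followed by f F with FIRST {f}. Thus FOLLOW(P) = {b, c, d, f}.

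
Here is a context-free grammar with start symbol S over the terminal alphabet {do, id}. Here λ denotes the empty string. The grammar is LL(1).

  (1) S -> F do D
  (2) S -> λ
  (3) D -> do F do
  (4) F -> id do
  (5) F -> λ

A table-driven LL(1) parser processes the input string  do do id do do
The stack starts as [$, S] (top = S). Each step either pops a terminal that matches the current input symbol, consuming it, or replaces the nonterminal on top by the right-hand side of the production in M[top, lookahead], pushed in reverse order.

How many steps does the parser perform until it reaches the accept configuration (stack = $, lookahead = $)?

9

step 1: stack=$ S  input=do do id do do $  — expand S -> F do D
step 2: stack=$ D do F  input=do do id do do $  — expand F -> λ
step 3: stack=$ D do  input=do do id do do $  — match do
step 4: stack=$ D  input=do id do do $  — expand D -> do F do
step 5: stack=$ do F do  input=do id do do $  — match do
step 6: stack=$ do F  input=id do do $  — expand F -> id do
step 7: stack=$ do do id  input=id do do $  — match id
step 8: stack=$ do do  input=do do $  — match do
step 9: stack=$ do  input=do $  — match do
Accept reached after 9 steps.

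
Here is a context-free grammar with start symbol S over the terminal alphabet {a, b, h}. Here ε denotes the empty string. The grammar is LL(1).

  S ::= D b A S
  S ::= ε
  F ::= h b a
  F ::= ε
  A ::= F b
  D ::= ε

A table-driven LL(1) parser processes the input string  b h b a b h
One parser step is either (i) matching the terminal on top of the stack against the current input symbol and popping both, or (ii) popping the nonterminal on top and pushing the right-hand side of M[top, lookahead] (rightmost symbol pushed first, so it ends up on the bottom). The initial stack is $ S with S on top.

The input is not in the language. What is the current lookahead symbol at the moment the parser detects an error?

step 1: stack=$ S  input=b h b a b h $  — expand S ::= D b A S
step 2: stack=$ S A b D  input=b h b a b h $  — expand D ::= ε
step 3: stack=$ S A b  input=b h b a b h $  — match b
step 4: stack=$ S A  input=h b a b h $  — expand A ::= F b
step 5: stack=$ S b F  input=h b a b h $  — expand F ::= h b a
step 6: stack=$ S b a b h  input=h b a b h $  — match h
step 7: stack=$ S b a b  input=b a b h $  — match b
step 8: stack=$ S b a  input=a b h $  — match a
step 9: stack=$ S b  input=b h $  — match b
step 10: stack=$ S  input=h $  — error: M[S, h] is empty

h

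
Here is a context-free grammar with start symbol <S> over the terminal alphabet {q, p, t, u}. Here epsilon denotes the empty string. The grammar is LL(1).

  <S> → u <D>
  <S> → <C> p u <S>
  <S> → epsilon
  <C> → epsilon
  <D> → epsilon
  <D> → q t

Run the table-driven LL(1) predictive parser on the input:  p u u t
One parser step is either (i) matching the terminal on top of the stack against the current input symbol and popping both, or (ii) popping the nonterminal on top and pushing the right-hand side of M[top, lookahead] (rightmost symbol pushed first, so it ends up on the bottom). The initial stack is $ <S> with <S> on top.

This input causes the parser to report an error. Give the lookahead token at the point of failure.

t

step 1: stack=$ <S>  input=p u u t $  — expand <S> → <C> p u <S>
step 2: stack=$ <S> u p <C>  input=p u u t $  — expand <C> → epsilon
step 3: stack=$ <S> u p  input=p u u t $  — match p
step 4: stack=$ <S> u  input=u u t $  — match u
step 5: stack=$ <S>  input=u t $  — expand <S> → u <D>
step 6: stack=$ <D> u  input=u t $  — match u
step 7: stack=$ <D>  input=t $  — error: M[<D>, t] is empty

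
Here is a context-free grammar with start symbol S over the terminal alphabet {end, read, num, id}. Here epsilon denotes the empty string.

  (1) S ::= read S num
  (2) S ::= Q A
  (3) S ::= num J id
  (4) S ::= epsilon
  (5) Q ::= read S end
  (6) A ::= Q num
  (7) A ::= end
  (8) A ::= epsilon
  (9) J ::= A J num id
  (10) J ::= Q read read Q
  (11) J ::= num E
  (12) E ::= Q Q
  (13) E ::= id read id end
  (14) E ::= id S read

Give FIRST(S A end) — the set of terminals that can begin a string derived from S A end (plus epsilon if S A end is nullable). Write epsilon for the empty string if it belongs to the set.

{end, num, read}

FIRST(Q): from Q::=read S end we get {read}. So FIRST(Q) = {read}.
FIRST(S): from S::=read S num we get {read}; from S::=Q A we get {read}; from S::=num J id we get {num}; from S::=epsilon we get {epsilon}. So FIRST(S) = {epsilon, num, read}.
FIRST(A): from A::=Q num we get {read}; from A::=end we get {end}; from A::=epsilon we get {epsilon}. So FIRST(A) = {epsilon, end, read}.
FIRST(E): from E::=Q Q we get {read}; from E::=id read id end we get {id}; from E::=id S read we get {id}. So FIRST(E) = {id, read}.
FIRST(J): from J::=A J num id we get {end, num, read}; from J::=Q read read Q we get {read}; from J::=num E we get {num}. So FIRST(J) = {end, num, read}.
FIRST(S A end): take FIRST of each symbol in turn, carrying on past any symbol whose FIRST contains epsilon; result {end, num, read}.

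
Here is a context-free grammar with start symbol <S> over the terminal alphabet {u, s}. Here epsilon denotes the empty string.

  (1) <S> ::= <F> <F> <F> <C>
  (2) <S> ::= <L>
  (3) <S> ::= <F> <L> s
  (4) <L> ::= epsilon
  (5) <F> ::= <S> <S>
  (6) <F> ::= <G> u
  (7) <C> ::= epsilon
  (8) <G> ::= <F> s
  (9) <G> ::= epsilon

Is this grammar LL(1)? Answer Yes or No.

No

FIRST(<S>) = {epsilon, s, u}
FIRST(<L>) = {epsilon}
FIRST(<F>) = {epsilon, s, u}
FIRST(<C>) = {epsilon}
FIRST(<G>) = {epsilon, s, u}
FOLLOW(<S>) = {$, s, u}
FOLLOW(<L>) = {$, s, u}
FOLLOW(<F>) = {$, s, u}
FOLLOW(<C>) = {$, s, u}
FOLLOW(<G>) = {u}
Cell M[<F>, s] receives both <F> ::= <S> <S> and <F> ::= <G> u — the grammar is not LL(1).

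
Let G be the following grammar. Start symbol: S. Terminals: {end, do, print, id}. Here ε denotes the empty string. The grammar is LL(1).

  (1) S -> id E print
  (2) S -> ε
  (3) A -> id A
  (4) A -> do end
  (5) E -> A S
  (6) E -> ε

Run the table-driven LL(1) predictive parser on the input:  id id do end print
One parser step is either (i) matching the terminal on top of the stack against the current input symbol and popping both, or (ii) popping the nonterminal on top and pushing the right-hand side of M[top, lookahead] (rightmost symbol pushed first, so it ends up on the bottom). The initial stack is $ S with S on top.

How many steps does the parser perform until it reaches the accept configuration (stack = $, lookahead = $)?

      Stack             Input                 Action
   1  $ S               id id do end print $  expand S -> id E print
   2  $ print E id      id id do end print $  match id
   3  $ print E         id do end print $     expand E -> A S
   4  $ print S A       id do end print $     expand A -> id A
   5  $ print S A id    id do end print $     match id
   6  $ print S A       do end print $        expand A -> do end
   7  $ print S end do  do end print $        match do
   8  $ print S end     end print $           match end
   9  $ print S         print $               expand S -> ε
  10  $ print           print $               match print
Accept reached after 10 steps.

10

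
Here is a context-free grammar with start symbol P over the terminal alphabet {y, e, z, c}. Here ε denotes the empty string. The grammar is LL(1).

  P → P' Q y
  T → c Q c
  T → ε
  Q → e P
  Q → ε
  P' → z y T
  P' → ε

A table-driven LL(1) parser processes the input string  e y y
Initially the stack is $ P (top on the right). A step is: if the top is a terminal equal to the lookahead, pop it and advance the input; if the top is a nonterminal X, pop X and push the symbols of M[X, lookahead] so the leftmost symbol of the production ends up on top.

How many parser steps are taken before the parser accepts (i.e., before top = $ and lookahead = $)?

9

     Stack       Input    Action
  1  $ P         e y y $  expand P → P' Q y
  2  $ y Q P'    e y y $  expand P' → ε
  3  $ y Q       e y y $  expand Q → e P
  4  $ y P e     e y y $  match e
  5  $ y P       y y $    expand P → P' Q y
  6  $ y y Q P'  y y $    expand P' → ε
  7  $ y y Q     y y $    expand Q → ε
  8  $ y y       y y $    match y
  9  $ y         y $      match y
Accept reached after 9 steps.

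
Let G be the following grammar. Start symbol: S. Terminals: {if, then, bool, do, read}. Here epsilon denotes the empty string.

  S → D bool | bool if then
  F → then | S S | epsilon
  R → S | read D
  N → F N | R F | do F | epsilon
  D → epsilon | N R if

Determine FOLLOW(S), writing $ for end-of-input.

FIRST(S) = {bool, do, read, then}  (via D bool)
FIRST(F) = {epsilon, bool, do, read, then}  (via S S)
FIRST(R) = {bool, do, read, then}  (via S)
FIRST(N) = {epsilon, bool, do, read, then}  (via F N, R F)
FIRST(D) = {epsilon, bool, do, read, then}  (via N R if)
FOLLOW(S) includes $ since S is the start symbol.
FOLLOW(N): in N→F N, the suffix after N is empty (adds nothing new); in D→N R if, N is followed by R if with FIRST {bool, do, read, then}. Thus FOLLOW(N) = {bool, do, read, then}.
FOLLOW(F): in N→F N, F is followed by N with FIRST {epsilon, bool, do, read, then}; in N→F N, the suffix after F is nullable, so FOLLOW(F) ⊇ FOLLOW(N) = {bool, do, read, then}; in N→R F, the suffix after F is empty, so FOLLOW(F) ⊇ FOLLOW(N) = {bool, do, read, then}; in N→do F, the suffix after F is empty, so FOLLOW(F) ⊇ FOLLOW(N) = {bool, do, read, then}. Thus FOLLOW(F) = {bool, do, read, then}.
FOLLOW(R): in N→R F, R is followed by F with FIRST {epsilon, bool, do, read, then}; in N→R F, the suffix after R is nullable, so FOLLOW(R) ⊇ FOLLOW(N) = {bool, do, read, then}; in D→N R if, R is followed by if with FIRST {if}. Thus FOLLOW(R) = {bool, do, if, read, then}.
FOLLOW(S): in F→S S (occurrence 1), S is followed by S with FIRST {bool, do, read, then}; in F→S S (occurrence 2), the suffix after S is empty, so FOLLOW(S) ⊇ FOLLOW(F) = {bool, do, read, then}; in R→S, the suffix after S is empty, so FOLLOW(S) ⊇ FOLLOW(R) = {bool, do, if, read, then}. Thus FOLLOW(S) = {$, bool, do, if, read, then}.
FOLLOW(D): in S→D bool, D is followed by bool with FIRST {bool}; in R→read D, the suffix after D is empty, so FOLLOW(D) ⊇ FOLLOW(R) = {bool, do, if, read, then}. Thus FOLLOW(D) = {bool, do, if, read, then}.

{$, bool, do, if, read, then}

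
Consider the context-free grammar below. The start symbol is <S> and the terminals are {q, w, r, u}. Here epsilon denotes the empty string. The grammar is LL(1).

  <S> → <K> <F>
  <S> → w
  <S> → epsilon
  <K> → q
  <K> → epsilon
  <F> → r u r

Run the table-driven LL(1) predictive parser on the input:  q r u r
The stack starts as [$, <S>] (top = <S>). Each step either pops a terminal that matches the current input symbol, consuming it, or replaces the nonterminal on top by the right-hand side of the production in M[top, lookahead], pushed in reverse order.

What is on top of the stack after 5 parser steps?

u

     Stack      Input      Action
  1  $ <S>      q r u r $  expand <S> → <K> <F>
  2  $ <F> <K>  q r u r $  expand <K> → q
  3  $ <F> q    q r u r $  match q
  4  $ <F>      r u r $    expand <F> → r u r
  5  $ r u r    r u r $    match r
Stack after step 5: $ r u (top = u).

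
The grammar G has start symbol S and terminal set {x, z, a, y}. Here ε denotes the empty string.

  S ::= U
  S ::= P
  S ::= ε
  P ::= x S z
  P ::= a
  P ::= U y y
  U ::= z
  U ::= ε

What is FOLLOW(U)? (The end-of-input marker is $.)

{$, y, z}

FIRST(U): from U::=z we get {z}; from U::=ε we get {ε}. So FIRST(U) = {ε, z}.
FIRST(P): from P::=x S z we get {x}; from P::=a we get {a}; from P::=U y y we get {y, z}. So FIRST(P) = {a, x, y, z}.
FIRST(S): from S::=U we get {ε, z}; from S::=P we get {a, x, y, z}; from S::=ε we get {ε}. So FIRST(S) = {ε, a, x, y, z}.
FOLLOW(S) includes $ since S is the start symbol.
FOLLOW(S): in P::=x S z, S is followed by z with FIRST {z}. Thus FOLLOW(S) = {$, z}.
FOLLOW(P): in S::=P, the suffix after P is empty, so FOLLOW(P) ⊇ FOLLOW(S) = {$, z}. Thus FOLLOW(P) = {$, z}.
FOLLOW(U): in S::=U, the suffix after U is empty, so FOLLOW(U) ⊇ FOLLOW(S) = {$, z}; in P::=U y y, U is followed by y y with FIRST {y}. Thus FOLLOW(U) = {$, y, z}.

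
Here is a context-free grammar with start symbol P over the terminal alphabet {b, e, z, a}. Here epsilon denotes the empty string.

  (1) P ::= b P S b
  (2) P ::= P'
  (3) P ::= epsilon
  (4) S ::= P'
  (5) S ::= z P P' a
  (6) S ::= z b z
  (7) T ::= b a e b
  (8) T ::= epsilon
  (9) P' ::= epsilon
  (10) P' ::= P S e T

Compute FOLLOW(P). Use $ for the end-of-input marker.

FIRST(T) = {epsilon, b}
FIRST(P) = {epsilon, b, e, z}  (via P')
FIRST(S) = {epsilon, b, e, z}  (via P')
FIRST(P') = {epsilon, b, e, z}  (via P S e T)
FOLLOW(P) includes $ since P is the start symbol.
FOLLOW(P): in P::=b P S b, P is followed by S b with FIRST {b, e, z}; in S::=z P P' a, P is followed by P' a with FIRST {a, b, e, z}; in P'::=P S e T, P is followed by S e T with FIRST {b, e, z}. Thus FOLLOW(P) = {$, a, b, e, z}.
FOLLOW(S): in P::=b P S b, S is followed by b with FIRST {b}; in P'::=P S e T, S is followed by e T with FIRST {e}. Thus FOLLOW(S) = {b, e}.
FOLLOW(P'): in P::=P', the suffix after P' is empty, so FOLLOW(P') ⊇ FOLLOW(P) = {$, a, b, e, z}; in S::=P', the suffix after P' is empty, so FOLLOW(P') ⊇ FOLLOW(S) = {b, e}; in S::=z P P' a, P' is followed by a with FIRST {a}. Thus FOLLOW(P') = {$, a, b, e, z}.
FOLLOW(T): in P'::=P S e T, the suffix after T is empty, so FOLLOW(T) ⊇ FOLLOW(P') = {$, a, b, e, z}. Thus FOLLOW(T) = {$, a, b, e, z}.

{$, a, b, e, z}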